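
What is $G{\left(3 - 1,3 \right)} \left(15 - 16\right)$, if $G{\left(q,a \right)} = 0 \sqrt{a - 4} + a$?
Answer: $-3$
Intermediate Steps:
$G{\left(q,a \right)} = a$ ($G{\left(q,a \right)} = 0 \sqrt{-4 + a} + a = 0 + a = a$)
$G{\left(3 - 1,3 \right)} \left(15 - 16\right) = 3 \left(15 - 16\right) = 3 \left(-1\right) = -3$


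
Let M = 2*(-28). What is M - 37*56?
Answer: -2128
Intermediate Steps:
M = -56
M - 37*56 = -56 - 37*56 = -56 - 2072 = -2128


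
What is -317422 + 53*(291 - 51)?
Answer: -304702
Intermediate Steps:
-317422 + 53*(291 - 51) = -317422 + 53*240 = -317422 + 12720 = -304702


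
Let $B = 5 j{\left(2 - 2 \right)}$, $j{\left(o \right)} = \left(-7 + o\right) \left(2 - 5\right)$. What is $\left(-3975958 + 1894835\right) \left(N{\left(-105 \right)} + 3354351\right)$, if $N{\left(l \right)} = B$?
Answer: $-6981035534088$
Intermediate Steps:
$j{\left(o \right)} = 21 - 3 o$ ($j{\left(o \right)} = \left(-7 + o\right) \left(-3\right) = 21 - 3 o$)
$B = 105$ ($B = 5 \left(21 - 3 \left(2 - 2\right)\right) = 5 \left(21 - 0\right) = 5 \left(21 + 0\right) = 5 \cdot 21 = 105$)
$N{\left(l \right)} = 105$
$\left(-3975958 + 1894835\right) \left(N{\left(-105 \right)} + 3354351\right) = \left(-3975958 + 1894835\right) \left(105 + 3354351\right) = \left(-2081123\right) 3354456 = -6981035534088$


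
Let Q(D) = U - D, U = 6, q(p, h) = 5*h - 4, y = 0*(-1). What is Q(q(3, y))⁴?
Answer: 10000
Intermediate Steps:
y = 0
q(p, h) = -4 + 5*h
Q(D) = 6 - D
Q(q(3, y))⁴ = (6 - (-4 + 5*0))⁴ = (6 - (-4 + 0))⁴ = (6 - 1*(-4))⁴ = (6 + 4)⁴ = 10⁴ = 10000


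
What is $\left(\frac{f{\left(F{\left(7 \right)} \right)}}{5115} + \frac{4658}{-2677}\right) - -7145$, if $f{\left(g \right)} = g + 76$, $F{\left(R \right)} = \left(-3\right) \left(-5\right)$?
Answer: $\frac{97811866912}{13692855} \approx 7143.3$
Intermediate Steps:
$F{\left(R \right)} = 15$
$f{\left(g \right)} = 76 + g$
$\left(\frac{f{\left(F{\left(7 \right)} \right)}}{5115} + \frac{4658}{-2677}\right) - -7145 = \left(\frac{76 + 15}{5115} + \frac{4658}{-2677}\right) - -7145 = \left(91 \cdot \frac{1}{5115} + 4658 \left(- \frac{1}{2677}\right)\right) + 7145 = \left(\frac{91}{5115} - \frac{4658}{2677}\right) + 7145 = - \frac{23582063}{13692855} + 7145 = \frac{97811866912}{13692855}$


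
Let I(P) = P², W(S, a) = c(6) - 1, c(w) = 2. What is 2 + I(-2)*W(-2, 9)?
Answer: 6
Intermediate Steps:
W(S, a) = 1 (W(S, a) = 2 - 1 = 1)
2 + I(-2)*W(-2, 9) = 2 + (-2)²*1 = 2 + 4*1 = 2 + 4 = 6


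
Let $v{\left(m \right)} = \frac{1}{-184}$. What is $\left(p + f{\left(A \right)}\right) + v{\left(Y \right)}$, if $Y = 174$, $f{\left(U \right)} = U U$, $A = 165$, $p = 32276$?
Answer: $\frac{10948183}{184} \approx 59501.0$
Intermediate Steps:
$f{\left(U \right)} = U^{2}$
$v{\left(m \right)} = - \frac{1}{184}$
$\left(p + f{\left(A \right)}\right) + v{\left(Y \right)} = \left(32276 + 165^{2}\right) - \frac{1}{184} = \left(32276 + 27225\right) - \frac{1}{184} = 59501 - \frac{1}{184} = \frac{10948183}{184}$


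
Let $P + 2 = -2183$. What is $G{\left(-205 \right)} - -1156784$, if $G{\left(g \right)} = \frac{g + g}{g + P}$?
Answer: $\frac{276471417}{239} \approx 1.1568 \cdot 10^{6}$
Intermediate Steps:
$P = -2185$ ($P = -2 - 2183 = -2185$)
$G{\left(g \right)} = \frac{2 g}{-2185 + g}$ ($G{\left(g \right)} = \frac{g + g}{g - 2185} = \frac{2 g}{-2185 + g}$)
$G{\left(-205 \right)} - -1156784 = 2 \left(-205\right) \frac{1}{-2185 - 205} - -1156784 = 2 \left(-205\right) \frac{1}{-2390} + 1156784 = 2 \left(-205\right) \left(- \frac{1}{2390}\right) + 1156784 = \frac{41}{239} + 1156784 = \frac{276471417}{239}$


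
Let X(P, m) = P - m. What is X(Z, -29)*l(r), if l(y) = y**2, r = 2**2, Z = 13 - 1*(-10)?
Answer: 832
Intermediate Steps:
Z = 23 (Z = 13 + 10 = 23)
r = 4
X(Z, -29)*l(r) = (23 - 1*(-29))*4**2 = (23 + 29)*16 = 52*16 = 832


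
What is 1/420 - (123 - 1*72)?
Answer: -21419/420 ≈ -50.998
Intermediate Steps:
1/420 - (123 - 1*72) = 1/420 - (123 - 72) = 1/420 - 1*51 = 1/420 - 51 = -21419/420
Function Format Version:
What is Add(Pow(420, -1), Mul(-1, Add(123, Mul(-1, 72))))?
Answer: Rational(-21419, 420) ≈ -50.998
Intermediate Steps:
Add(Pow(420, -1), Mul(-1, Add(123, Mul(-1, 72)))) = Add(Rational(1, 420), Mul(-1, Add(123, -72))) = Add(Rational(1, 420), Mul(-1, 51)) = Add(Rational(1, 420), -51) = Rational(-21419, 420)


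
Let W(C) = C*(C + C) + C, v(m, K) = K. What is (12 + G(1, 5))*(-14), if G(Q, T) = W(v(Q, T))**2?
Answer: -42518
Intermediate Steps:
W(C) = C + 2*C**2 (W(C) = C*(2*C) + C = 2*C**2 + C = C + 2*C**2)
G(Q, T) = T**2*(1 + 2*T)**2 (G(Q, T) = (T*(1 + 2*T))**2 = T**2*(1 + 2*T)**2)
(12 + G(1, 5))*(-14) = (12 + 5**2*(1 + 2*5)**2)*(-14) = (12 + 25*(1 + 10)**2)*(-14) = (12 + 25*11**2)*(-14) = (12 + 25*121)*(-14) = (12 + 3025)*(-14) = 3037*(-14) = -42518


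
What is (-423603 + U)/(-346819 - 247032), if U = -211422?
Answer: 635025/593851 ≈ 1.0693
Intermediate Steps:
(-423603 + U)/(-346819 - 247032) = (-423603 - 211422)/(-346819 - 247032) = -635025/(-593851) = -635025*(-1/593851) = 635025/593851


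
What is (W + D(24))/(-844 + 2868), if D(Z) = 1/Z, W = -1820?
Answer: -43679/48576 ≈ -0.89919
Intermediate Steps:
(W + D(24))/(-844 + 2868) = (-1820 + 1/24)/(-844 + 2868) = (-1820 + 1/24)/2024 = -43679/24*1/2024 = -43679/48576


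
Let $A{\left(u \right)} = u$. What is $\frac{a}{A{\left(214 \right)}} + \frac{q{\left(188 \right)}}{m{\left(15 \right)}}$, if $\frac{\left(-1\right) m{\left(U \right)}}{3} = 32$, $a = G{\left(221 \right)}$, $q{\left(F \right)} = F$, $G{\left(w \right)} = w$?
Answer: $- \frac{2377}{2568} \approx -0.92562$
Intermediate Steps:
$a = 221$
$m{\left(U \right)} = -96$ ($m{\left(U \right)} = \left(-3\right) 32 = -96$)
$\frac{a}{A{\left(214 \right)}} + \frac{q{\left(188 \right)}}{m{\left(15 \right)}} = \frac{221}{214} + \frac{188}{-96} = 221 \cdot \frac{1}{214} + 188 \left(- \frac{1}{96}\right) = \frac{221}{214} - \frac{47}{24} = - \frac{2377}{2568}$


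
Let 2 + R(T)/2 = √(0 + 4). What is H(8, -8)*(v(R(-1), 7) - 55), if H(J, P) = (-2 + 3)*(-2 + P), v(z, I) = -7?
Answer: 620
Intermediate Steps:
R(T) = 0 (R(T) = -4 + 2*√(0 + 4) = -4 + 2*√4 = -4 + 2*2 = -4 + 4 = 0)
H(J, P) = -2 + P (H(J, P) = 1*(-2 + P) = -2 + P)
H(8, -8)*(v(R(-1), 7) - 55) = (-2 - 8)*(-7 - 55) = -10*(-62) = 620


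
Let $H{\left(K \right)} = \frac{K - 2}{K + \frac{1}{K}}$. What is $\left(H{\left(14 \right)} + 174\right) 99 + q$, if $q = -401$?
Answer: $\frac{3331157}{197} \approx 16909.0$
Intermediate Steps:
$H{\left(K \right)} = \frac{-2 + K}{K + \frac{1}{K}}$
$\left(H{\left(14 \right)} + 174\right) 99 + q = \left(\frac{14 \left(-2 + 14\right)}{1 + 14^{2}} + 174\right) 99 - 401 = \left(14 \frac{1}{1 + 196} \cdot 12 + 174\right) 99 - 401 = \left(14 \cdot \frac{1}{197} \cdot 12 + 174\right) 99 - 401 = \left(\frac{168}{197} + 174\right) 99 - 401 = \frac{34446}{197} \cdot 99 - 401 = \frac{3410154}{197} - 401 = \frac{3331157}{197}$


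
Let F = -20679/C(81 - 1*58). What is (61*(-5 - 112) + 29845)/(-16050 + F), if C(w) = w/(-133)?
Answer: 522284/2381157 ≈ 0.21934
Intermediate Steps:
C(w) = -w/133 (C(w) = w*(-1/133) = -w/133)
F = 2750307/23 (F = -20679*(-133/(81 - 1*58)) = -20679*(-133/(81 - 58)) = -20679/((-1/133*23)) = -20679/(-23/133) = -20679*(-133/23) = 2750307/23 ≈ 1.1958e+5)
(61*(-5 - 112) + 29845)/(-16050 + F) = (61*(-5 - 112) + 29845)/(-16050 + 2750307/23) = (61*(-117) + 29845)/(2381157/23) = (-7137 + 29845)*(23/2381157) = 22708*(23/2381157) = 522284/2381157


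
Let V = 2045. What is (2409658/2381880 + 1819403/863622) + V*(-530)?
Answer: -185793390963129757/171420330780 ≈ -1.0838e+6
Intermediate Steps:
(2409658/2381880 + 1819403/863622) + V*(-530) = (2409658/2381880 + 1819403/863622) + 2045*(-530) = (2409658*(1/2381880) + 1819403*(1/863622)) - 1083850 = (1204829/1190940 + 1819403/863622) - 1083850 = 534552773243/171420330780 - 1083850 = -185793390963129757/171420330780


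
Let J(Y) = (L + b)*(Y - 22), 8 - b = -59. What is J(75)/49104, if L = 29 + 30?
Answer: 371/2728 ≈ 0.13600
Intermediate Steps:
b = 67 (b = 8 - 1*(-59) = 8 + 59 = 67)
L = 59
J(Y) = -2772 + 126*Y (J(Y) = (59 + 67)*(Y - 22) = 126*(-22 + Y) = -2772 + 126*Y)
J(75)/49104 = (-2772 + 126*75)/49104 = (-2772 + 9450)*(1/49104) = 6678*(1/49104) = 371/2728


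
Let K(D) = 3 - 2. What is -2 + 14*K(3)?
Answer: 12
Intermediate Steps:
K(D) = 1
-2 + 14*K(3) = -2 + 14*1 = -2 + 14 = 12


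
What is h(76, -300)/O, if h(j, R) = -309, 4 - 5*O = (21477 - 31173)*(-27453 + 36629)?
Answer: -309/17794100 ≈ -1.7365e-5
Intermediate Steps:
O = 17794100 (O = 4/5 - (21477 - 31173)*(-27453 + 36629)/5 = 4/5 - (-9696)*9176/5 = 4/5 - 1/5*(-88970496) = 4/5 + 88970496/5 = 17794100)
h(76, -300)/O = -309/17794100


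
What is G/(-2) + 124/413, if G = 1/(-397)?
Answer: 98869/327922 ≈ 0.30150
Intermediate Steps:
G = -1/397 ≈ -0.0025189
G/(-2) + 124/413 = -1/397/(-2) + 124/413 = -1/397*(-½) + 124*(1/413) = 1/794 + 124/413 = 98869/327922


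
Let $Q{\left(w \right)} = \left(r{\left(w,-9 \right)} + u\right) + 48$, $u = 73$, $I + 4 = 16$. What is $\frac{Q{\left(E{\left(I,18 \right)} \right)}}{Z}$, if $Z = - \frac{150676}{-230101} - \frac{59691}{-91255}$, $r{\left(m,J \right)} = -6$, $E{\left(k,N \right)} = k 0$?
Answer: $\frac{2414754676825}{27484897171} \approx 87.858$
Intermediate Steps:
$I = 12$ ($I = -4 + 16 = 12$)
$E{\left(k,N \right)} = 0$
$Q{\left(w \right)} = 115$ ($Q{\left(w \right)} = \left(-6 + 73\right) + 48 = 67 + 48 = 115$)
$Z = \frac{27484897171}{20997866755}$ ($Z = \left(-150676\right) \left(- \frac{1}{230101}\right) - - \frac{59691}{91255} = \frac{150676}{230101} + \frac{59691}{91255} = \frac{27484897171}{20997866755} \approx 1.3089$)
$\frac{Q{\left(E{\left(I,18 \right)} \right)}}{Z} = \frac{115}{\frac{27484897171}{20997866755}} = 115 \cdot \frac{20997866755}{27484897171} = \frac{2414754676825}{27484897171}$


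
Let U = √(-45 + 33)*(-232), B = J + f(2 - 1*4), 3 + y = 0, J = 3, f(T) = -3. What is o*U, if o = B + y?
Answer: 1392*I*√3 ≈ 2411.0*I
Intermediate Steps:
y = -3 (y = -3 + 0 = -3)
B = 0 (B = 3 - 3 = 0)
o = -3 (o = 0 - 3 = -3)
U = -464*I*√3 (U = √(-12)*(-232) = (2*I*√3)*(-232) = -464*I*√3 ≈ -803.67*I)
o*U = -(-1392)*I*√3 = 1392*I*√3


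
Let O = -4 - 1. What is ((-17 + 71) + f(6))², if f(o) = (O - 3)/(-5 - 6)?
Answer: 362404/121 ≈ 2995.1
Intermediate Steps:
O = -5
f(o) = 8/11 (f(o) = (-5 - 3)/(-5 - 6) = -8/(-11) = -8*(-1/11) = 8/11)
((-17 + 71) + f(6))² = ((-17 + 71) + 8/11)² = (54 + 8/11)² = (602/11)² = 362404/121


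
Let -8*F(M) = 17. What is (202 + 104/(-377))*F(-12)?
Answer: -49725/116 ≈ -428.66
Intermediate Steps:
F(M) = -17/8 (F(M) = -⅛*17 = -17/8)
(202 + 104/(-377))*F(-12) = (202 + 104/(-377))*(-17/8) = (202 + 104*(-1/377))*(-17/8) = (202 - 8/29)*(-17/8) = (5850/29)*(-17/8) = -49725/116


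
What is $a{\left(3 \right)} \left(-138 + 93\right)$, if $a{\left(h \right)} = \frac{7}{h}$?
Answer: $-105$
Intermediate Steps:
$a{\left(3 \right)} \left(-138 + 93\right) = \frac{7}{3} \left(-138 + 93\right) = 7 \cdot \frac{1}{3} \left(-45\right) = \frac{7}{3} \left(-45\right) = -105$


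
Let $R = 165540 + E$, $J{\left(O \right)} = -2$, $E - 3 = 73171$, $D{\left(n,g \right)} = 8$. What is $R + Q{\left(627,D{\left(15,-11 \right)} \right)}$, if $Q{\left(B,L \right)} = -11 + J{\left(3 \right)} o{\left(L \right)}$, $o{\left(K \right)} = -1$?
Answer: $238705$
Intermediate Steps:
$E = 73174$ ($E = 3 + 73171 = 73174$)
$R = 238714$ ($R = 165540 + 73174 = 238714$)
$Q{\left(B,L \right)} = -9$ ($Q{\left(B,L \right)} = -11 - -2 = -11 + 2 = -9$)
$R + Q{\left(627,D{\left(15,-11 \right)} \right)} = 238714 - 9 = 238705$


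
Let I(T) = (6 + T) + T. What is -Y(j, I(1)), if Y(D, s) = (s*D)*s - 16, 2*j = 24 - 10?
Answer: -432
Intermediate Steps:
j = 7 (j = (24 - 10)/2 = (1/2)*14 = 7)
I(T) = 6 + 2*T
Y(D, s) = -16 + D*s**2 (Y(D, s) = (D*s)*s - 16 = D*s**2 - 16 = -16 + D*s**2)
-Y(j, I(1)) = -(-16 + 7*(6 + 2*1)**2) = -(-16 + 7*(6 + 2)**2) = -(-16 + 7*8**2) = -(-16 + 7*64) = -(-16 + 448) = -1*432 = -432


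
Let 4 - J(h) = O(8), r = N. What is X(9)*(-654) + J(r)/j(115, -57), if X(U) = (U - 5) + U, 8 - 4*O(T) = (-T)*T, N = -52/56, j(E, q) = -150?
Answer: -637643/75 ≈ -8501.9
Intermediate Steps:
N = -13/14 (N = -52*1/56 = -13/14 ≈ -0.92857)
r = -13/14 ≈ -0.92857
O(T) = 2 + T²/4 (O(T) = 2 - (-T)*T/4 = 2 - (-1)*T²/4 = 2 + T²/4)
J(h) = -14 (J(h) = 4 - (2 + (¼)*8²) = 4 - (2 + (¼)*64) = 4 - (2 + 16) = 4 - 1*18 = 4 - 18 = -14)
X(U) = -5 + 2*U (X(U) = (-5 + U) + U = -5 + 2*U)
X(9)*(-654) + J(r)/j(115, -57) = (-5 + 2*9)*(-654) - 14/(-150) = (-5 + 18)*(-654) - 14*(-1/150) = 13*(-654) + 7/75 = -8502 + 7/75 = -637643/75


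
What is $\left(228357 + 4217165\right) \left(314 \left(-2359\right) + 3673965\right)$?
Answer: $13039778505758$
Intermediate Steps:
$\left(228357 + 4217165\right) \left(314 \left(-2359\right) + 3673965\right) = 4445522 \left(-740726 + 3673965\right) = 4445522 \cdot 2933239 = 13039778505758$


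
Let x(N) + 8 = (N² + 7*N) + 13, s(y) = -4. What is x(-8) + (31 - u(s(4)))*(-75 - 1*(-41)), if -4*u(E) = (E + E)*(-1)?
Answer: -1109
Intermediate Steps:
x(N) = 5 + N² + 7*N (x(N) = -8 + ((N² + 7*N) + 13) = -8 + (13 + N² + 7*N) = 5 + N² + 7*N)
u(E) = E/2 (u(E) = -(E + E)*(-1)/4 = -2*E*(-1)/4 = -(-1)*E/2 = E/2)
x(-8) + (31 - u(s(4)))*(-75 - 1*(-41)) = (5 + (-8)² + 7*(-8)) + (31 - (-4)/2)*(-75 - 1*(-41)) = (5 + 64 - 56) + (31 - 1*(-2))*(-75 + 41) = 13 + (31 + 2)*(-34) = 13 + 33*(-34) = 13 - 1122 = -1109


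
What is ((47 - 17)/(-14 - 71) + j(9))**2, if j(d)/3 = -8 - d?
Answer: 762129/289 ≈ 2637.1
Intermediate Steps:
j(d) = -24 - 3*d (j(d) = 3*(-8 - d) = -24 - 3*d)
((47 - 17)/(-14 - 71) + j(9))**2 = ((47 - 17)/(-14 - 71) + (-24 - 3*9))**2 = (30/(-85) + (-24 - 27))**2 = (30*(-1/85) - 51)**2 = (-6/17 - 51)**2 = (-873/17)**2 = 762129/289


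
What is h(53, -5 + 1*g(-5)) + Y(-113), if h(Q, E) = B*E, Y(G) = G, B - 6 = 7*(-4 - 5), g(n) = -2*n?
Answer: -398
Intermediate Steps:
B = -57 (B = 6 + 7*(-4 - 5) = 6 + 7*(-9) = 6 - 63 = -57)
h(Q, E) = -57*E
h(53, -5 + 1*g(-5)) + Y(-113) = -57*(-5 + 1*(-2*(-5))) - 113 = -57*(-5 + 1*10) - 113 = -57*(-5 + 10) - 113 = -57*5 - 113 = -285 - 113 = -398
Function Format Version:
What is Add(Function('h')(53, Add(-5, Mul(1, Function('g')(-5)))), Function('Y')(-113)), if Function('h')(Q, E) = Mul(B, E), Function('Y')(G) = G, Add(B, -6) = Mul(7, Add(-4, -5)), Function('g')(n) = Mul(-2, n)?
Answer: -398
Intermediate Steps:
B = -57 (B = Add(6, Mul(7, Add(-4, -5))) = Add(6, Mul(7, -9)) = Add(6, -63) = -57)
Function('h')(Q, E) = Mul(-57, E)
Add(Function('h')(53, Add(-5, Mul(1, Function('g')(-5)))), Function('Y')(-113)) = Add(Mul(-57, Add(-5, Mul(1, Mul(-2, -5)))), -113) = Add(Mul(-57, Add(-5, Mul(1, 10))), -113) = Add(Mul(-57, Add(-5, 10)), -113) = Add(Mul(-57, 5), -113) = Add(-285, -113) = -398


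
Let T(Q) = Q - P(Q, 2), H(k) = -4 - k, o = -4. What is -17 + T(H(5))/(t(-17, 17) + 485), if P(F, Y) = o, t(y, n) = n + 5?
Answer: -8624/507 ≈ -17.010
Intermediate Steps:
t(y, n) = 5 + n
P(F, Y) = -4
T(Q) = 4 + Q (T(Q) = Q - 1*(-4) = Q + 4 = 4 + Q)
-17 + T(H(5))/(t(-17, 17) + 485) = -17 + (4 + (-4 - 1*5))/((5 + 17) + 485) = -17 + (4 + (-4 - 5))/(22 + 485) = -17 + (4 - 9)/507 = -17 + (1/507)*(-5) = -17 - 5/507 = -8624/507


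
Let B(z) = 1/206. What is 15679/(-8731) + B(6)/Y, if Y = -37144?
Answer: -119970448587/66806678384 ≈ -1.7958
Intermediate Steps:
B(z) = 1/206
15679/(-8731) + B(6)/Y = 15679/(-8731) + (1/206)/(-37144) = 15679*(-1/8731) + (1/206)*(-1/37144) = -15679/8731 - 1/7651664 = -119970448587/66806678384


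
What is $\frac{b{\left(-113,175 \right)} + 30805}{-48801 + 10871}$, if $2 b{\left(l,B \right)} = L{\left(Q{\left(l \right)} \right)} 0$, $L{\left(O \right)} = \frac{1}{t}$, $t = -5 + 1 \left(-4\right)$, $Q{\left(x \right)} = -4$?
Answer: $- \frac{6161}{7586} \approx -0.81215$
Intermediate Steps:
$t = -9$ ($t = -5 - 4 = -9$)
$L{\left(O \right)} = - \frac{1}{9}$ ($L{\left(O \right)} = \frac{1}{-9} = - \frac{1}{9}$)
$b{\left(l,B \right)} = 0$ ($b{\left(l,B \right)} = \frac{\left(- \frac{1}{9}\right) 0}{2} = \frac{1}{2} \cdot 0 = 0$)
$\frac{b{\left(-113,175 \right)} + 30805}{-48801 + 10871} = \frac{0 + 30805}{-48801 + 10871} = \frac{30805}{-37930} = 30805 \left(- \frac{1}{37930}\right) = - \frac{6161}{7586}$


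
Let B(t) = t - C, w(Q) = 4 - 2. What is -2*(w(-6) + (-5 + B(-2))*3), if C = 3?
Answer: 56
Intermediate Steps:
w(Q) = 2
B(t) = -3 + t (B(t) = t - 1*3 = t - 3 = -3 + t)
-2*(w(-6) + (-5 + B(-2))*3) = -2*(2 + (-5 + (-3 - 2))*3) = -2*(2 + (-5 - 5)*3) = -2*(2 - 10*3) = -2*(2 - 30) = -2*(-28) = 56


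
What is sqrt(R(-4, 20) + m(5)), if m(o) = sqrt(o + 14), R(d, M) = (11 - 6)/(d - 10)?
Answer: sqrt(-70 + 196*sqrt(19))/14 ≈ 2.0004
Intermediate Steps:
R(d, M) = 5/(-10 + d)
m(o) = sqrt(14 + o)
sqrt(R(-4, 20) + m(5)) = sqrt(5/(-10 - 4) + sqrt(14 + 5)) = sqrt(5/(-14) + sqrt(19)) = sqrt(5*(-1/14) + sqrt(19)) = sqrt(-5/14 + sqrt(19))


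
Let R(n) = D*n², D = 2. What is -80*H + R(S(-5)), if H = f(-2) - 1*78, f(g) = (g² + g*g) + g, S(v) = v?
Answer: 5810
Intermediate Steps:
f(g) = g + 2*g² (f(g) = (g² + g²) + g = 2*g² + g = g + 2*g²)
H = -72 (H = -2*(1 + 2*(-2)) - 1*78 = -2*(1 - 4) - 78 = -2*(-3) - 78 = 6 - 78 = -72)
R(n) = 2*n²
-80*H + R(S(-5)) = -80*(-72) + 2*(-5)² = 5760 + 2*25 = 5760 + 50 = 5810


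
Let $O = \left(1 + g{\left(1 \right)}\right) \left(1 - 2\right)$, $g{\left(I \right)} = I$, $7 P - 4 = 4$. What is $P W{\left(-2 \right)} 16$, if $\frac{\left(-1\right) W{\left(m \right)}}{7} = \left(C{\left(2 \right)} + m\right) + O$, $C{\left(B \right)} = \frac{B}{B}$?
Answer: $384$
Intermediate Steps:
$P = \frac{8}{7}$ ($P = \frac{4}{7} + \frac{1}{7} \cdot 4 = \frac{4}{7} + \frac{4}{7} = \frac{8}{7} \approx 1.1429$)
$O = -2$ ($O = \left(1 + 1\right) \left(1 - 2\right) = 2 \left(-1\right) = -2$)
$C{\left(B \right)} = 1$
$W{\left(m \right)} = 7 - 7 m$ ($W{\left(m \right)} = - 7 \left(\left(1 + m\right) - 2\right) = - 7 \left(-1 + m\right) = 7 - 7 m$)
$P W{\left(-2 \right)} 16 = \frac{8 \left(7 - -14\right)}{7} \cdot 16 = \frac{8 \left(7 + 14\right)}{7} \cdot 16 = \frac{8}{7} \cdot 21 \cdot 16 = 24 \cdot 16 = 384$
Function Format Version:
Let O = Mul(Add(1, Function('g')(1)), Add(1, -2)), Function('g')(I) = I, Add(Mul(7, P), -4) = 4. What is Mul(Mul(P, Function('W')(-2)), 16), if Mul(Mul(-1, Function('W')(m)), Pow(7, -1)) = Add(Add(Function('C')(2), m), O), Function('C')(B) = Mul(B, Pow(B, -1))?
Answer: 384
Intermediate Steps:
P = Rational(8, 7) (P = Add(Rational(4, 7), Mul(Rational(1, 7), 4)) = Add(Rational(4, 7), Rational(4, 7)) = Rational(8, 7) ≈ 1.1429)
O = -2 (O = Mul(Add(1, 1), Add(1, -2)) = Mul(2, -1) = -2)
Function('C')(B) = 1
Function('W')(m) = Add(7, Mul(-7, m)) (Function('W')(m) = Mul(-7, Add(Add(1, m), -2)) = Mul(-7, Add(-1, m)) = Add(7, Mul(-7, m)))
Mul(Mul(P, Function('W')(-2)), 16) = Mul(Mul(Rational(8, 7), Add(7, Mul(-7, -2))), 16) = Mul(Mul(Rational(8, 7), Add(7, 14)), 16) = Mul(Mul(Rational(8, 7), 21), 16) = Mul(24, 16) = 384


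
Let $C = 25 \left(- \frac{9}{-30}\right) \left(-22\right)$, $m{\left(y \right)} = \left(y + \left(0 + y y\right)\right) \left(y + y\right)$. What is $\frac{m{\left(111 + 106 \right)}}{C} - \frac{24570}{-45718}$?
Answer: $- \frac{469311621611}{3771735} \approx -1.2443 \cdot 10^{5}$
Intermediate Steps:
$m{\left(y \right)} = 2 y \left(y + y^{2}\right)$ ($m{\left(y \right)} = \left(y + \left(0 + y^{2}\right)\right) 2 y = \left(y + y^{2}\right) 2 y = 2 y \left(y + y^{2}\right)$)
$C = -165$ ($C = 25 \left(\left(-9\right) \left(- \frac{1}{30}\right)\right) \left(-22\right) = 25 \cdot \frac{3}{10} \left(-22\right) = \frac{15}{2} \left(-22\right) = -165$)
$\frac{m{\left(111 + 106 \right)}}{C} - \frac{24570}{-45718} = \frac{2 \left(111 + 106\right)^{2} \left(1 + \left(111 + 106\right)\right)}{-165} - \frac{24570}{-45718} = 2 \cdot 217^{2} \left(1 + 217\right) \left(- \frac{1}{165}\right) - - \frac{12285}{22859} = 2 \cdot 47089 \cdot 218 \left(- \frac{1}{165}\right) + \frac{12285}{22859} = 20530804 \left(- \frac{1}{165}\right) + \frac{12285}{22859} = - \frac{20530804}{165} + \frac{12285}{22859} = - \frac{469311621611}{3771735}$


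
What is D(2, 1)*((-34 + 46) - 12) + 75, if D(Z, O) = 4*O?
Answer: 75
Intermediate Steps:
D(2, 1)*((-34 + 46) - 12) + 75 = (4*1)*((-34 + 46) - 12) + 75 = 4*(12 - 12) + 75 = 4*0 + 75 = 0 + 75 = 75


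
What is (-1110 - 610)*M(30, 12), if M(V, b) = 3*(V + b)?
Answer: -216720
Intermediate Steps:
M(V, b) = 3*V + 3*b
(-1110 - 610)*M(30, 12) = (-1110 - 610)*(3*30 + 3*12) = -1720*(90 + 36) = -1720*126 = -216720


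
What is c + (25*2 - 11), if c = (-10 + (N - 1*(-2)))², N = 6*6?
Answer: 823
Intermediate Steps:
N = 36
c = 784 (c = (-10 + (36 - 1*(-2)))² = (-10 + (36 + 2))² = (-10 + 38)² = 28² = 784)
c + (25*2 - 11) = 784 + (25*2 - 11) = 784 + (50 - 11) = 784 + 39 = 823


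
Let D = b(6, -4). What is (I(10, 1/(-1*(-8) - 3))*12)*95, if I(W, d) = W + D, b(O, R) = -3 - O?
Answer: 1140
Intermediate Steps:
D = -9 (D = -3 - 1*6 = -3 - 6 = -9)
I(W, d) = -9 + W (I(W, d) = W - 9 = -9 + W)
(I(10, 1/(-1*(-8) - 3))*12)*95 = ((-9 + 10)*12)*95 = (1*12)*95 = 12*95 = 1140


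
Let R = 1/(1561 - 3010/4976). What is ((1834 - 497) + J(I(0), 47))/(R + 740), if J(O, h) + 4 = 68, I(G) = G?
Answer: 5439050463/2872877108 ≈ 1.8932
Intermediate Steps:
J(O, h) = 64 (J(O, h) = -4 + 68 = 64)
R = 2488/3882263 (R = 1/(1561 - 3010*1/4976) = 1/(1561 - 1505/2488) = 1/(3882263/2488) = 2488/3882263 ≈ 0.00064086)
((1834 - 497) + J(I(0), 47))/(R + 740) = ((1834 - 497) + 64)/(2488/3882263 + 740) = (1337 + 64)/(2872877108/3882263) = 1401*(3882263/2872877108) = 5439050463/2872877108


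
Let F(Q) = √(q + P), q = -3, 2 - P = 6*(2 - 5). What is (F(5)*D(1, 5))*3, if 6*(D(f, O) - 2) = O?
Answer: 17*√17/2 ≈ 35.046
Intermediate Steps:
D(f, O) = 2 + O/6
P = 20 (P = 2 - 6*(2 - 5) = 2 - 6*(-3) = 2 - 1*(-18) = 2 + 18 = 20)
F(Q) = √17 (F(Q) = √(-3 + 20) = √17)
(F(5)*D(1, 5))*3 = (√17*(2 + (⅙)*5))*3 = (√17*(2 + ⅚))*3 = (√17*(17/6))*3 = (17*√17/6)*3 = 17*√17/2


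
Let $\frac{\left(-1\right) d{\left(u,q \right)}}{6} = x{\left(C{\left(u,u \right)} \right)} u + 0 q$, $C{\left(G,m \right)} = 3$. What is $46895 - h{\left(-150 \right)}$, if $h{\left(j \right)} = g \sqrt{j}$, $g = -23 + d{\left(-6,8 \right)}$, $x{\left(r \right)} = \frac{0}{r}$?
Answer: $46895 + 115 i \sqrt{6} \approx 46895.0 + 281.69 i$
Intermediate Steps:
$x{\left(r \right)} = 0$
$d{\left(u,q \right)} = 0$ ($d{\left(u,q \right)} = - 6 \left(0 u + 0 q\right) = - 6 \left(0 + 0\right) = \left(-6\right) 0 = 0$)
$g = -23$ ($g = -23 + 0 = -23$)
$h{\left(j \right)} = - 23 \sqrt{j}$
$46895 - h{\left(-150 \right)} = 46895 - - 23 \sqrt{-150} = 46895 - - 23 \cdot 5 i \sqrt{6} = 46895 - - 115 i \sqrt{6} = 46895 + 115 i \sqrt{6}$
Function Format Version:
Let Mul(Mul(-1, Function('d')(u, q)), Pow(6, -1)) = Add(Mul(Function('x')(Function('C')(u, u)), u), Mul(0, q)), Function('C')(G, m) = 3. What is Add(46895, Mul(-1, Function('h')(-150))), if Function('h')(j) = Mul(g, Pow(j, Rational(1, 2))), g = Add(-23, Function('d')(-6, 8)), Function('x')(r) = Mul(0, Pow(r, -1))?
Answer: Add(46895, Mul(115, I, Pow(6, Rational(1, 2)))) ≈ Add(46895., Mul(281.69, I))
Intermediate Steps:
Function('x')(r) = 0
Function('d')(u, q) = 0 (Function('d')(u, q) = Mul(-6, Add(Mul(0, u), Mul(0, q))) = Mul(-6, Add(0, 0)) = Mul(-6, 0) = 0)
g = -23 (g = Add(-23, 0) = -23)
Function('h')(j) = Mul(-23, Pow(j, Rational(1, 2)))
Add(46895, Mul(-1, Function('h')(-150))) = Add(46895, Mul(-1, Mul(-23, Pow(-150, Rational(1, 2))))) = Add(46895, Mul(-1, Mul(-23, Mul(5, I, Pow(6, Rational(1, 2)))))) = Add(46895, Mul(-1, Mul(-115, I, Pow(6, Rational(1, 2))))) = Add(46895, Mul(115, I, Pow(6, Rational(1, 2))))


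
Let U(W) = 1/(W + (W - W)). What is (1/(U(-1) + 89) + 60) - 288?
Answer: -20063/88 ≈ -227.99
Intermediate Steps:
U(W) = 1/W (U(W) = 1/(W + 0) = 1/W)
(1/(U(-1) + 89) + 60) - 288 = (1/(1/(-1) + 89) + 60) - 288 = (1/(-1 + 89) + 60) - 288 = (1/88 + 60) - 288 = 5281/88 - 288 = -20063/88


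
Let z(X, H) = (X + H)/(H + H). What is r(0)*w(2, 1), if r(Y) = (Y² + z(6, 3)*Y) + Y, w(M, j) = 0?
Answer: 0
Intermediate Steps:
z(X, H) = (H + X)/(2*H) (z(X, H) = (H + X)/((2*H)) = (H + X)*(1/(2*H)) = (H + X)/(2*H))
r(Y) = Y² + 5*Y/2 (r(Y) = (Y² + ((½)*(3 + 6)/3)*Y) + Y = (Y² + ((½)*(⅓)*9)*Y) + Y = (Y² + 3*Y/2) + Y = Y² + 5*Y/2)
r(0)*w(2, 1) = ((½)*0*(5 + 2*0))*0 = ((½)*0*(5 + 0))*0 = ((½)*0*5)*0 = 0*0 = 0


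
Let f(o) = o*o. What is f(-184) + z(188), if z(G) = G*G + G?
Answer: 69388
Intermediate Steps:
z(G) = G + G**2 (z(G) = G**2 + G = G + G**2)
f(o) = o**2
f(-184) + z(188) = (-184)**2 + 188*(1 + 188) = 33856 + 188*189 = 33856 + 35532 = 69388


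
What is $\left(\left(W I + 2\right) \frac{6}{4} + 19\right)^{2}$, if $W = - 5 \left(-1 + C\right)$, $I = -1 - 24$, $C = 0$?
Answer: $\frac{109561}{4} \approx 27390.0$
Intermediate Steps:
$I = -25$ ($I = -1 - 24 = -25$)
$W = 5$ ($W = - 5 \left(-1 + 0\right) = \left(-5\right) \left(-1\right) = 5$)
$\left(\left(W I + 2\right) \frac{6}{4} + 19\right)^{2} = \left(\left(5 \left(-25\right) + 2\right) \frac{6}{4} + 19\right)^{2} = \left(\left(-125 + 2\right) 6 \cdot \frac{1}{4} + 19\right)^{2} = \left(\left(-123\right) \frac{3}{2} + 19\right)^{2} = \left(- \frac{369}{2} + 19\right)^{2} = \left(- \frac{331}{2}\right)^{2} = \frac{109561}{4}$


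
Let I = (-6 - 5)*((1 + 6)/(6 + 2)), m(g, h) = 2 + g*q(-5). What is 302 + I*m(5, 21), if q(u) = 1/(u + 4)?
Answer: 2647/8 ≈ 330.88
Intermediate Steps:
q(u) = 1/(4 + u)
m(g, h) = 2 - g (m(g, h) = 2 + g/(4 - 5) = 2 + g/(-1) = 2 + g*(-1) = 2 - g)
I = -77/8 ≈ -9.6250
302 + I*m(5, 21) = 302 - 77*(2 - 1*5)/8 = 302 - 77*(2 - 5)/8 = 302 - 77/8*(-3) = 302 + 231/8 = 2647/8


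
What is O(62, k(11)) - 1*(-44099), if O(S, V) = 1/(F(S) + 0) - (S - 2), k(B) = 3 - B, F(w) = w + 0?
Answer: 2730419/62 ≈ 44039.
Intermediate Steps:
F(w) = w
O(S, V) = 2 + 1/S - S (O(S, V) = 1/(S + 0) - (S - 2) = 1/S - (-2 + S) = 1/S + (2 - S) = 2 + 1/S - S)
O(62, k(11)) - 1*(-44099) = (2 + 1/62 - 1*62) - 1*(-44099) = (2 + 1/62 - 62) + 44099 = -3719/62 + 44099 = 2730419/62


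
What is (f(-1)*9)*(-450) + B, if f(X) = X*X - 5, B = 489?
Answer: 16689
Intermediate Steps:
f(X) = -5 + X² (f(X) = X² - 5 = -5 + X²)
(f(-1)*9)*(-450) + B = ((-5 + (-1)²)*9)*(-450) + 489 = ((-5 + 1)*9)*(-450) + 489 = -4*9*(-450) + 489 = -36*(-450) + 489 = 16200 + 489 = 16689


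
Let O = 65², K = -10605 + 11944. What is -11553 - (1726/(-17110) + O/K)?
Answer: -10182790731/881165 ≈ -11556.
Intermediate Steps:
K = 1339
O = 4225
-11553 - (1726/(-17110) + O/K) = -11553 - (1726/(-17110) + 4225/1339) = -11553 - (1726*(-1/17110) + 4225*(1/1339)) = -11553 - (-863/8555 + 325/103) = -11553 - 1*2691486/881165 = -11553 - 2691486/881165 = -10182790731/881165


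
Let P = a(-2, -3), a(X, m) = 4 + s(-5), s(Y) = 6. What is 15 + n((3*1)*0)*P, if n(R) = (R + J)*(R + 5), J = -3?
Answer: -135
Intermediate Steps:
a(X, m) = 10 (a(X, m) = 4 + 6 = 10)
n(R) = (-3 + R)*(5 + R) (n(R) = (R - 3)*(R + 5) = (-3 + R)*(5 + R))
P = 10
15 + n((3*1)*0)*P = 15 + (-15 + ((3*1)*0)**2 + 2*((3*1)*0))*10 = 15 + (-15 + (3*0)**2 + 2*(3*0))*10 = 15 + (-15 + 0**2 + 2*0)*10 = 15 + (-15 + 0 + 0)*10 = 15 - 15*10 = 15 - 150 = -135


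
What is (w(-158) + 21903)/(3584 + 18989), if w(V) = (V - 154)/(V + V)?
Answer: 1730415/1783267 ≈ 0.97036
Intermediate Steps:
w(V) = (-154 + V)/(2*V) (w(V) = (-154 + V)/((2*V)) = (-154 + V)*(1/(2*V)) = (-154 + V)/(2*V))
(w(-158) + 21903)/(3584 + 18989) = ((½)*(-154 - 158)/(-158) + 21903)/(3584 + 18989) = ((½)*(-1/158)*(-312) + 21903)/22573 = (78/79 + 21903)*(1/22573) = (1730415/79)*(1/22573) = 1730415/1783267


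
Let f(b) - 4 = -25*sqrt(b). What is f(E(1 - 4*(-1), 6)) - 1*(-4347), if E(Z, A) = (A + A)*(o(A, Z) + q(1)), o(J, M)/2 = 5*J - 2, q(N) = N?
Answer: 4351 - 150*sqrt(19) ≈ 3697.2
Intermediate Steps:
o(J, M) = -4 + 10*J (o(J, M) = 2*(5*J - 2) = 2*(-2 + 5*J) = -4 + 10*J)
E(Z, A) = 2*A*(-3 + 10*A) (E(Z, A) = (A + A)*((-4 + 10*A) + 1) = (2*A)*(-3 + 10*A) = 2*A*(-3 + 10*A))
f(b) = 4 - 25*sqrt(b)
f(E(1 - 4*(-1), 6)) - 1*(-4347) = (4 - 25*2*sqrt(3)*sqrt(-3 + 10*6)) - 1*(-4347) = (4 - 25*2*sqrt(3)*sqrt(-3 + 60)) + 4347 = (4 - 25*6*sqrt(19)) + 4347 = (4 - 150*sqrt(19)) + 4347 = 4351 - 150*sqrt(19)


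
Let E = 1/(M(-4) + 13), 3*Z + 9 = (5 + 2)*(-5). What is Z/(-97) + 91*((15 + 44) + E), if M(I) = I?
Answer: 4696096/873 ≈ 5379.3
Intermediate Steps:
Z = -44/3 (Z = -3 + ((5 + 2)*(-5))/3 = -3 + (7*(-5))/3 = -3 + (1/3)*(-35) = -3 - 35/3 = -44/3 ≈ -14.667)
E = 1/9 (E = 1/(-4 + 13) = 1/9 ≈ 0.11111)
Z/(-97) + 91*((15 + 44) + E) = -44/3/(-97) + 91*((15 + 44) + 1/9) = -44/3*(-1/97) + 91*(59 + 1/9) = 44/291 + 91*(532/9) = 44/291 + 48412/9 = 4696096/873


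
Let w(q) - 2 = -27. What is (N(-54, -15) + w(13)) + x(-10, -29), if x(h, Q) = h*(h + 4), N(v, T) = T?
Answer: 20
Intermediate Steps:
x(h, Q) = h*(4 + h)
w(q) = -25 (w(q) = 2 - 27 = -25)
(N(-54, -15) + w(13)) + x(-10, -29) = (-15 - 25) - 10*(4 - 10) = -40 - 10*(-6) = -40 + 60 = 20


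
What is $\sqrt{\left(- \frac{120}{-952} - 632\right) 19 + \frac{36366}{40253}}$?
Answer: $\frac{i \sqrt{275449379800786079}}{4790107} \approx 109.57 i$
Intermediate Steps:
$\sqrt{\left(- \frac{120}{-952} - 632\right) 19 + \frac{36366}{40253}} = \sqrt{\left(\left(-120\right) \left(- \frac{1}{952}\right) - 632\right) 19 + 36366 \cdot \frac{1}{40253}} = \sqrt{\left(\frac{15}{119} - 632\right) 19 + \frac{36366}{40253}} = \sqrt{\left(- \frac{75193}{119}\right) 19 + \frac{36366}{40253}} = \sqrt{- \frac{1428667}{119} + \frac{36366}{40253}} = \sqrt{- \frac{57503805197}{4790107}} = \frac{i \sqrt{275449379800786079}}{4790107}$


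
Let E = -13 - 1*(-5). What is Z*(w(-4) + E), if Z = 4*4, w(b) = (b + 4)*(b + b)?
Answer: -128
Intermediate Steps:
w(b) = 2*b*(4 + b) (w(b) = (4 + b)*(2*b) = 2*b*(4 + b))
E = -8 (E = -13 + 5 = -8)
Z = 16
Z*(w(-4) + E) = 16*(2*(-4)*(4 - 4) - 8) = 16*(2*(-4)*0 - 8) = 16*(0 - 8) = 16*(-8) = -128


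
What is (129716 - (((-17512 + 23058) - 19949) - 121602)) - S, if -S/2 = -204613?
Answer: -143505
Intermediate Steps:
S = 409226 (S = -2*(-204613) = 409226)
(129716 - (((-17512 + 23058) - 19949) - 121602)) - S = (129716 - (((-17512 + 23058) - 19949) - 121602)) - 1*409226 = (129716 - ((5546 - 19949) - 121602)) - 409226 = (129716 - (-14403 - 121602)) - 409226 = (129716 - 1*(-136005)) - 409226 = (129716 + 136005) - 409226 = 265721 - 409226 = -143505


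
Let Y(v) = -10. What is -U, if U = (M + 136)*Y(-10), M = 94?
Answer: 2300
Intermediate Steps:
U = -2300 (U = (94 + 136)*(-10) = 230*(-10) = -2300)
-U = -1*(-2300) = 2300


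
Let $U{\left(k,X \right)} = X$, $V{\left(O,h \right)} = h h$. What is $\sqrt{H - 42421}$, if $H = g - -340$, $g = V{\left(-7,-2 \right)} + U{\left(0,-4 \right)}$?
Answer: $13 i \sqrt{249} \approx 205.14 i$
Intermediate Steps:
$V{\left(O,h \right)} = h^{2}$
$g = 0$ ($g = \left(-2\right)^{2} - 4 = 4 - 4 = 0$)
$H = 340$ ($H = 0 - -340 = 0 + 340 = 340$)
$\sqrt{H - 42421} = \sqrt{340 - 42421} = \sqrt{-42081} = 13 i \sqrt{249}$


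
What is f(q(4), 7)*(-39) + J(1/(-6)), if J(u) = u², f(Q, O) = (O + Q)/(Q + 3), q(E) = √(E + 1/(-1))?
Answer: -4211/36 + 26*√3 ≈ -71.939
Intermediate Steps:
q(E) = √(-1 + E) (q(E) = √(E - 1) = √(-1 + E))
f(Q, O) = (O + Q)/(3 + Q)
f(q(4), 7)*(-39) + J(1/(-6)) = ((7 + √(-1 + 4))/(3 + √(-1 + 4)))*(-39) + (1/(-6))² = ((7 + √3)/(3 + √3))*(-39) + (-⅙)² = -39*(7 + √3)/(3 + √3) + 1/36 = 1/36 - 39*(7 + √3)/(3 + √3)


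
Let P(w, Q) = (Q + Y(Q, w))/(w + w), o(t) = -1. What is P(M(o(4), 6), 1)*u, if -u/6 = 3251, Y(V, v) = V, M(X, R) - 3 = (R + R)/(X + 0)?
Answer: 6502/3 ≈ 2167.3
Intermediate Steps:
M(X, R) = 3 + 2*R/X (M(X, R) = 3 + (R + R)/(X + 0) = 3 + (2*R)/X = 3 + 2*R/X)
P(w, Q) = Q/w (P(w, Q) = (Q + Q)/(w + w) = (2*Q)/((2*w)) = (2*Q)*(1/(2*w)) = Q/w)
u = -19506 (u = -6*3251 = -19506)
P(M(o(4), 6), 1)*u = (1/(3 + 2*6/(-1)))*(-19506) = (1/(3 + 2*6*(-1)))*(-19506) = (1/(3 - 12))*(-19506) = (1/(-9))*(-19506) = (1*(-1/9))*(-19506) = -1/9*(-19506) = 6502/3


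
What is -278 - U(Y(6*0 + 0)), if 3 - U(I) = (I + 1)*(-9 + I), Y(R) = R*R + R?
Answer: -290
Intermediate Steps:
Y(R) = R + R**2 (Y(R) = R**2 + R = R + R**2)
U(I) = 3 - (1 + I)*(-9 + I) (U(I) = 3 - (I + 1)*(-9 + I) = 3 - (1 + I)*(-9 + I))
-278 - U(Y(6*0 + 0)) = -278 - (12 - ((6*0 + 0)*(1 + (6*0 + 0)))**2 + 8*((6*0 + 0)*(1 + (6*0 + 0)))) = -278 - (12 - ((0 + 0)*(1 + (0 + 0)))**2 + 8*((0 + 0)*(1 + (0 + 0)))) = -278 - (12 - (0*(1 + 0))**2 + 8*(0*(1 + 0))) = -278 - (12 - (0*1)**2 + 8*(0*1)) = -278 - (12 - 1*0**2 + 8*0) = -278 - (12 - 1*0 + 0) = -278 - (12 + 0 + 0) = -278 - 1*12 = -278 - 12 = -290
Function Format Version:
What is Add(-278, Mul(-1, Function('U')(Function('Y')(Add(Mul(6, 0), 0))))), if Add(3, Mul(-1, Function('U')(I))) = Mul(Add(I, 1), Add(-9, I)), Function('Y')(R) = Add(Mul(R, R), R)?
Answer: -290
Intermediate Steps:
Function('Y')(R) = Add(R, Pow(R, 2)) (Function('Y')(R) = Add(Pow(R, 2), R) = Add(R, Pow(R, 2)))
Function('U')(I) = Add(3, Mul(-1, Add(1, I), Add(-9, I))) (Function('U')(I) = Add(3, Mul(-1, Mul(Add(I, 1), Add(-9, I)))) = Add(3, Mul(-1, Mul(Add(1, I), Add(-9, I)))) = Add(3, Mul(-1, Add(1, I), Add(-9, I))))
Add(-278, Mul(-1, Function('U')(Function('Y')(Add(Mul(6, 0), 0))))) = Add(-278, Mul(-1, Add(12, Mul(-1, Pow(Mul(Add(Mul(6, 0), 0), Add(1, Add(Mul(6, 0), 0))), 2)), Mul(8, Mul(Add(Mul(6, 0), 0), Add(1, Add(Mul(6, 0), 0))))))) = Add(-278, Mul(-1, Add(12, Mul(-1, Pow(Mul(Add(0, 0), Add(1, Add(0, 0))), 2)), Mul(8, Mul(Add(0, 0), Add(1, Add(0, 0))))))) = Add(-278, Mul(-1, Add(12, Mul(-1, Pow(Mul(0, Add(1, 0)), 2)), Mul(8, Mul(0, Add(1, 0)))))) = Add(-278, Mul(-1, Add(12, Mul(-1, Pow(Mul(0, 1), 2)), Mul(8, Mul(0, 1))))) = Add(-278, Mul(-1, Add(12, Mul(-1, Pow(0, 2)), Mul(8, 0)))) = Add(-278, Mul(-1, Add(12, Mul(-1, 0), 0))) = Add(-278, Mul(-1, Add(12, 0, 0))) = Add(-278, Mul(-1, 12)) = Add(-278, -12) = -290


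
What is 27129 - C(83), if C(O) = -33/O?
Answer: 2251740/83 ≈ 27129.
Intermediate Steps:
27129 - C(83) = 27129 - (-33)/83 = 27129 - 1*(-33/83) = 27129 + 33/83 = 2251740/83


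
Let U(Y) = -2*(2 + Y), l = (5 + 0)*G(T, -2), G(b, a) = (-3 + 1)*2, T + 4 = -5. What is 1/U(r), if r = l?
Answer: 1/36 ≈ 0.027778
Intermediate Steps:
T = -9 (T = -4 - 5 = -9)
G(b, a) = -4 (G(b, a) = -2*2 = -4)
l = -20 (l = (5 + 0)*(-4) = 5*(-4) = -20)
r = -20
U(Y) = -4 - 2*Y
1/U(r) = 1/(-4 - 2*(-20)) = 1/(-4 + 40) = 1/36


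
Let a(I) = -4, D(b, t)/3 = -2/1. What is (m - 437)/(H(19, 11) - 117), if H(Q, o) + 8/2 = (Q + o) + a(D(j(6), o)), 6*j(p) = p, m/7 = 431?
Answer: -516/19 ≈ -27.158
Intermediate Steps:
m = 3017 (m = 7*431 = 3017)
j(p) = p/6
D(b, t) = -6 (D(b, t) = 3*(-2/1) = 3*(-2*1) = 3*(-2) = -6)
H(Q, o) = -8 + Q + o (H(Q, o) = -4 + ((Q + o) - 4) = -4 + (-4 + Q + o) = -8 + Q + o)
(m - 437)/(H(19, 11) - 117) = (3017 - 437)/((-8 + 19 + 11) - 117) = 2580/(22 - 117) = 2580/(-95) = 2580*(-1/95) = -516/19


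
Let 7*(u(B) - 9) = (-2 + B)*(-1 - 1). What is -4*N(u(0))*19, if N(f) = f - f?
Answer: 0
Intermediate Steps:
u(B) = 67/7 - 2*B/7 (u(B) = 9 + ((-2 + B)*(-1 - 1))/7 = 9 + ((-2 + B)*(-2))/7 = 9 + (4 - 2*B)/7 = 9 + (4/7 - 2*B/7) = 67/7 - 2*B/7)
N(f) = 0
-4*N(u(0))*19 = -4*0*19 = 0*19 = 0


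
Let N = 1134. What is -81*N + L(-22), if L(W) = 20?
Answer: -91834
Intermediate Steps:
-81*N + L(-22) = -81*1134 + 20 = -91854 + 20 = -91834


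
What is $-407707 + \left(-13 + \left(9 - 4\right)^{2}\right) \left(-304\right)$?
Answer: $-411355$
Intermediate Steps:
$-407707 + \left(-13 + \left(9 - 4\right)^{2}\right) \left(-304\right) = -407707 + \left(-13 + 5^{2}\right) \left(-304\right) = -407707 + \left(-13 + 25\right) \left(-304\right) = -407707 + 12 \left(-304\right) = -407707 - 3648 = -411355$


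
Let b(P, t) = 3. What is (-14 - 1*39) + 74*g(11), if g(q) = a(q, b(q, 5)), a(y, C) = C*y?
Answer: 2389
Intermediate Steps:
g(q) = 3*q
(-14 - 1*39) + 74*g(11) = (-14 - 1*39) + 74*(3*11) = (-14 - 39) + 74*33 = -53 + 2442 = 2389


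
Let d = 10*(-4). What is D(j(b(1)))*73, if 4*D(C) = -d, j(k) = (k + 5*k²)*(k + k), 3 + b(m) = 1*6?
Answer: 730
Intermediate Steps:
d = -40
b(m) = 3 (b(m) = -3 + 1*6 = -3 + 6 = 3)
j(k) = 2*k*(k + 5*k²) (j(k) = (k + 5*k²)*(2*k) = 2*k*(k + 5*k²))
D(C) = 10 (D(C) = (-1*(-40))/4 = (¼)*40 = 10)
D(j(b(1)))*73 = 10*73 = 730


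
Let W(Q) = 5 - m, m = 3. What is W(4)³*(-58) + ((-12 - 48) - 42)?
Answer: -566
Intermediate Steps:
W(Q) = 2 (W(Q) = 5 - 1*3 = 5 - 3 = 2)
W(4)³*(-58) + ((-12 - 48) - 42) = 2³*(-58) + ((-12 - 48) - 42) = 8*(-58) + (-60 - 42) = -464 - 102 = -566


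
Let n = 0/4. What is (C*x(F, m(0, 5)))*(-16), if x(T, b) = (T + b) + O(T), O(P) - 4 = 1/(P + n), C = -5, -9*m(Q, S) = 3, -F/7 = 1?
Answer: -5840/21 ≈ -278.10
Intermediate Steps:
F = -7 (F = -7*1 = -7)
n = 0 (n = 0*(1/4) = 0)
m(Q, S) = -1/3 (m(Q, S) = -1/9*3 = -1/3)
O(P) = 4 + 1/P (O(P) = 4 + 1/(P + 0) = 4 + 1/P)
x(T, b) = 4 + T + b + 1/T (x(T, b) = (T + b) + (4 + 1/T) = 4 + T + b + 1/T)
(C*x(F, m(0, 5)))*(-16) = -5*(4 - 7 - 1/3 + 1/(-7))*(-16) = -5*(4 - 7 - 1/3 - 1/7)*(-16) = -5*(-73/21)*(-16) = (365/21)*(-16) = -5840/21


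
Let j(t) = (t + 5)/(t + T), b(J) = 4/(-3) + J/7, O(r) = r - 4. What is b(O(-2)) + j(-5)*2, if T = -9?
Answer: -46/21 ≈ -2.1905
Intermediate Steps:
O(r) = -4 + r
b(J) = -4/3 + J/7 (b(J) = 4*(-⅓) + J*(⅐) = -4/3 + J/7)
j(t) = (5 + t)/(-9 + t) (j(t) = (t + 5)/(t - 9) = (5 + t)/(-9 + t))
b(O(-2)) + j(-5)*2 = (-4/3 + (-4 - 2)/7) + ((5 - 5)/(-9 - 5))*2 = (-4/3 + (⅐)*(-6)) + (0/(-14))*2 = (-4/3 - 6/7) - 1/14*0*2 = -46/21 + 0*2 = -46/21 + 0 = -46/21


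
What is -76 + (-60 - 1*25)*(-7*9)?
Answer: 5279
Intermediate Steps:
-76 + (-60 - 1*25)*(-7*9) = -76 + (-60 - 25)*(-63) = -76 - 85*(-63) = -76 + 5355 = 5279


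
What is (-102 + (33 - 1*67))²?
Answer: 18496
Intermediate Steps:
(-102 + (33 - 1*67))² = (-102 + (33 - 67))² = (-102 - 34)² = (-136)² = 18496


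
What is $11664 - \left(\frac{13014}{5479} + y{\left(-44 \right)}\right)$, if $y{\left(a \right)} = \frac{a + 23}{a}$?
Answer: $\frac{2811222789}{241076} \approx 11661.0$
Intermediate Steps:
$y{\left(a \right)} = \frac{23 + a}{a}$
$11664 - \left(\frac{13014}{5479} + y{\left(-44 \right)}\right) = 11664 - \left(\frac{13014}{5479} + \frac{23 - 44}{-44}\right) = 11664 - \left(\frac{13014}{5479} - - \frac{21}{44}\right) = 11664 - \frac{687675}{241076} = \frac{2811222789}{241076}$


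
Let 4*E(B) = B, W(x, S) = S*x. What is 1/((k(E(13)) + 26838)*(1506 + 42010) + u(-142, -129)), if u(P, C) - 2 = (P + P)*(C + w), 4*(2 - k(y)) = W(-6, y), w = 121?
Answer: 2/2336367709 ≈ 8.5603e-10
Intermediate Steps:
E(B) = B/4
k(y) = 2 + 3*y/2 (k(y) = 2 - y*(-6)/4 = 2 - (-3)*y/2 = 2 + 3*y/2)
u(P, C) = 2 + 2*P*(121 + C) (u(P, C) = 2 + (P + P)*(C + 121) = 2 + (2*P)*(121 + C) = 2 + 2*P*(121 + C))
1/((k(E(13)) + 26838)*(1506 + 42010) + u(-142, -129)) = 1/(((2 + 3*((1/4)*13)/2) + 26838)*(1506 + 42010) + (2 + 242*(-142) + 2*(-129)*(-142))) = 1/(((2 + (3/2)*(13/4)) + 26838)*43516 + (2 - 34364 + 36636)) = 1/(((2 + 39/8) + 26838)*43516 + 2274) = 1/((55/8 + 26838)*43516 + 2274) = 1/((214759/8)*43516 + 2274) = 1/(2336363161/2 + 2274) = 1/(2336367709/2) = 2/2336367709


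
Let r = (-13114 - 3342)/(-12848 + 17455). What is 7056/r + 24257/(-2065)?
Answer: -496515527/249865 ≈ -1987.1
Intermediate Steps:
r = -968/271 (r = -16456/4607 = -16456*1/4607 = -968/271 ≈ -3.5720)
7056/r + 24257/(-2065) = 7056/(-968/271) + 24257/(-2065) = 7056*(-271/968) + 24257*(-1/2065) = -239022/121 - 24257/2065 = -496515527/249865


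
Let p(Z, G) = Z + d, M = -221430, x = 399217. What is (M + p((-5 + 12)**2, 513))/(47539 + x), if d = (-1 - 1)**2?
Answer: -221377/446756 ≈ -0.49552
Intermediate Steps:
d = 4 (d = (-2)**2 = 4)
p(Z, G) = 4 + Z (p(Z, G) = Z + 4 = 4 + Z)
(M + p((-5 + 12)**2, 513))/(47539 + x) = (-221430 + (4 + (-5 + 12)**2))/(47539 + 399217) = (-221430 + (4 + 7**2))/446756 = (-221430 + (4 + 49))*(1/446756) = (-221430 + 53)*(1/446756) = -221377*1/446756 = -221377/446756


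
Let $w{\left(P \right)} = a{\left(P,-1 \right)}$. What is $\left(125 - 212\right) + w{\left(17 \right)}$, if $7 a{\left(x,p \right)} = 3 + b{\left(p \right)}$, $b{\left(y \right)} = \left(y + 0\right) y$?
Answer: $- \frac{605}{7} \approx -86.429$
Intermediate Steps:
$b{\left(y \right)} = y^{2}$ ($b{\left(y \right)} = y y = y^{2}$)
$a{\left(x,p \right)} = \frac{3}{7} + \frac{p^{2}}{7}$ ($a{\left(x,p \right)} = \frac{3 + p^{2}}{7} = \frac{3}{7} + \frac{p^{2}}{7}$)
$w{\left(P \right)} = \frac{4}{7}$ ($w{\left(P \right)} = \frac{3}{7} + \frac{\left(-1\right)^{2}}{7} = \frac{3}{7} + \frac{1}{7} \cdot 1 = \frac{3}{7} + \frac{1}{7} = \frac{4}{7}$)
$\left(125 - 212\right) + w{\left(17 \right)} = \left(125 - 212\right) + \frac{4}{7} = -87 + \frac{4}{7} = - \frac{605}{7}$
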